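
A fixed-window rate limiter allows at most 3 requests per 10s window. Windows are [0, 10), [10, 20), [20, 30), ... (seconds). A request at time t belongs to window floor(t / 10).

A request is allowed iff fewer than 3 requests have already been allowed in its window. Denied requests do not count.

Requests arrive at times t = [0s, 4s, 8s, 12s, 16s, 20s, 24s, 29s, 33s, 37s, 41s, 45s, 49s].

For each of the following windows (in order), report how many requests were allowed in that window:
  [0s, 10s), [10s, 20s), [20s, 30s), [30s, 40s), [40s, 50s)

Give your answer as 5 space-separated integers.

Processing requests:
  req#1 t=0s (window 0): ALLOW
  req#2 t=4s (window 0): ALLOW
  req#3 t=8s (window 0): ALLOW
  req#4 t=12s (window 1): ALLOW
  req#5 t=16s (window 1): ALLOW
  req#6 t=20s (window 2): ALLOW
  req#7 t=24s (window 2): ALLOW
  req#8 t=29s (window 2): ALLOW
  req#9 t=33s (window 3): ALLOW
  req#10 t=37s (window 3): ALLOW
  req#11 t=41s (window 4): ALLOW
  req#12 t=45s (window 4): ALLOW
  req#13 t=49s (window 4): ALLOW

Allowed counts by window: 3 2 3 2 3

Answer: 3 2 3 2 3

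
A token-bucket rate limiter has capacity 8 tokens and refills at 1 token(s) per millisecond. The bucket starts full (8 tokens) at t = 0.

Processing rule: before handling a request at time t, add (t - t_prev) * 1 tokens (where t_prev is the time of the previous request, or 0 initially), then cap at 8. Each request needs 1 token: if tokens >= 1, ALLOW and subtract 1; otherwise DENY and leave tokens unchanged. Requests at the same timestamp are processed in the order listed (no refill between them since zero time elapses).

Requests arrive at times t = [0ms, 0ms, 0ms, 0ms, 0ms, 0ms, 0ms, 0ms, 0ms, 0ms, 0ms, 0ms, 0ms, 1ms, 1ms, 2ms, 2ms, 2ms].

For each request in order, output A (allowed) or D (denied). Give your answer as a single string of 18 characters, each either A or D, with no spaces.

Simulating step by step:
  req#1 t=0ms: ALLOW
  req#2 t=0ms: ALLOW
  req#3 t=0ms: ALLOW
  req#4 t=0ms: ALLOW
  req#5 t=0ms: ALLOW
  req#6 t=0ms: ALLOW
  req#7 t=0ms: ALLOW
  req#8 t=0ms: ALLOW
  req#9 t=0ms: DENY
  req#10 t=0ms: DENY
  req#11 t=0ms: DENY
  req#12 t=0ms: DENY
  req#13 t=0ms: DENY
  req#14 t=1ms: ALLOW
  req#15 t=1ms: DENY
  req#16 t=2ms: ALLOW
  req#17 t=2ms: DENY
  req#18 t=2ms: DENY

Answer: AAAAAAAADDDDDADADD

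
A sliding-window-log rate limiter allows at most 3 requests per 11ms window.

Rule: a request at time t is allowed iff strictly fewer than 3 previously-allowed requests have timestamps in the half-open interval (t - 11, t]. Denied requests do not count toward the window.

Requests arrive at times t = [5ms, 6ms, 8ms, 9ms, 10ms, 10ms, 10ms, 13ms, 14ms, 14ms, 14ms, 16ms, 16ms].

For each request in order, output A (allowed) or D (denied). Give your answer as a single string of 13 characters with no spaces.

Answer: AAADDDDDDDDAD

Derivation:
Tracking allowed requests in the window:
  req#1 t=5ms: ALLOW
  req#2 t=6ms: ALLOW
  req#3 t=8ms: ALLOW
  req#4 t=9ms: DENY
  req#5 t=10ms: DENY
  req#6 t=10ms: DENY
  req#7 t=10ms: DENY
  req#8 t=13ms: DENY
  req#9 t=14ms: DENY
  req#10 t=14ms: DENY
  req#11 t=14ms: DENY
  req#12 t=16ms: ALLOW
  req#13 t=16ms: DENY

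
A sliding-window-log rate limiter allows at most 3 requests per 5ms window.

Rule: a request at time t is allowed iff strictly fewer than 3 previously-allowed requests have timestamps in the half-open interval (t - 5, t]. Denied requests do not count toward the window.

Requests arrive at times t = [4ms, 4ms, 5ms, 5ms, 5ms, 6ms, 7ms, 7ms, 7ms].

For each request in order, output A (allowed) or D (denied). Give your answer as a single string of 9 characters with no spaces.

Tracking allowed requests in the window:
  req#1 t=4ms: ALLOW
  req#2 t=4ms: ALLOW
  req#3 t=5ms: ALLOW
  req#4 t=5ms: DENY
  req#5 t=5ms: DENY
  req#6 t=6ms: DENY
  req#7 t=7ms: DENY
  req#8 t=7ms: DENY
  req#9 t=7ms: DENY

Answer: AAADDDDDD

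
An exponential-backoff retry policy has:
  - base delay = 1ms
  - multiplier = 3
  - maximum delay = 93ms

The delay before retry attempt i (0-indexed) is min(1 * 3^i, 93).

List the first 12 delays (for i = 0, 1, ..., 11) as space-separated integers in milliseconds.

Computing each delay:
  i=0: min(1*3^0, 93) = 1
  i=1: min(1*3^1, 93) = 3
  i=2: min(1*3^2, 93) = 9
  i=3: min(1*3^3, 93) = 27
  i=4: min(1*3^4, 93) = 81
  i=5: min(1*3^5, 93) = 93
  i=6: min(1*3^6, 93) = 93
  i=7: min(1*3^7, 93) = 93
  i=8: min(1*3^8, 93) = 93
  i=9: min(1*3^9, 93) = 93
  i=10: min(1*3^10, 93) = 93
  i=11: min(1*3^11, 93) = 93

Answer: 1 3 9 27 81 93 93 93 93 93 93 93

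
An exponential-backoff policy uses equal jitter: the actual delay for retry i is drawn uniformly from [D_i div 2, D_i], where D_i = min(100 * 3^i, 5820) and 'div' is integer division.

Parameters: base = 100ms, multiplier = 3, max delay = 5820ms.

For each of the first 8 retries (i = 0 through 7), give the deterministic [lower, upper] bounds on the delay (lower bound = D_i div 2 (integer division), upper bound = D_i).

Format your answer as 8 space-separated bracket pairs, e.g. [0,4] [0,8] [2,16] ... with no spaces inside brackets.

Computing bounds per retry:
  i=0: D_i=min(100*3^0,5820)=100, bounds=[50,100]
  i=1: D_i=min(100*3^1,5820)=300, bounds=[150,300]
  i=2: D_i=min(100*3^2,5820)=900, bounds=[450,900]
  i=3: D_i=min(100*3^3,5820)=2700, bounds=[1350,2700]
  i=4: D_i=min(100*3^4,5820)=5820, bounds=[2910,5820]
  i=5: D_i=min(100*3^5,5820)=5820, bounds=[2910,5820]
  i=6: D_i=min(100*3^6,5820)=5820, bounds=[2910,5820]
  i=7: D_i=min(100*3^7,5820)=5820, bounds=[2910,5820]

Answer: [50,100] [150,300] [450,900] [1350,2700] [2910,5820] [2910,5820] [2910,5820] [2910,5820]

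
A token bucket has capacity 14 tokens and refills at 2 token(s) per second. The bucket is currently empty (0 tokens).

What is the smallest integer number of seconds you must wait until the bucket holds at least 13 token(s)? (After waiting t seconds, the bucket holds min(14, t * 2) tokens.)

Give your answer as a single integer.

Answer: 7

Derivation:
Need t * 2 >= 13, so t >= 13/2.
Smallest integer t = ceil(13/2) = 7.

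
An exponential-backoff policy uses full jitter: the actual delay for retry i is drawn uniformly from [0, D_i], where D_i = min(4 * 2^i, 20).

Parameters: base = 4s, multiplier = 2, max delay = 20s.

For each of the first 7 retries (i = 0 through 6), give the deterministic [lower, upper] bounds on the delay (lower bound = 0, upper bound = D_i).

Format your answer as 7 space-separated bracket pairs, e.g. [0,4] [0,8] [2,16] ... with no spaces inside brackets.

Computing bounds per retry:
  i=0: D_i=min(4*2^0,20)=4, bounds=[0,4]
  i=1: D_i=min(4*2^1,20)=8, bounds=[0,8]
  i=2: D_i=min(4*2^2,20)=16, bounds=[0,16]
  i=3: D_i=min(4*2^3,20)=20, bounds=[0,20]
  i=4: D_i=min(4*2^4,20)=20, bounds=[0,20]
  i=5: D_i=min(4*2^5,20)=20, bounds=[0,20]
  i=6: D_i=min(4*2^6,20)=20, bounds=[0,20]

Answer: [0,4] [0,8] [0,16] [0,20] [0,20] [0,20] [0,20]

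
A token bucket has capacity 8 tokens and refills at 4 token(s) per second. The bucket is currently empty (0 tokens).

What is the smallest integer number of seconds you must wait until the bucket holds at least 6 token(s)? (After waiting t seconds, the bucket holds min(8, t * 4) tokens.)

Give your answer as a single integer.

Need t * 4 >= 6, so t >= 6/4.
Smallest integer t = ceil(6/4) = 2.

Answer: 2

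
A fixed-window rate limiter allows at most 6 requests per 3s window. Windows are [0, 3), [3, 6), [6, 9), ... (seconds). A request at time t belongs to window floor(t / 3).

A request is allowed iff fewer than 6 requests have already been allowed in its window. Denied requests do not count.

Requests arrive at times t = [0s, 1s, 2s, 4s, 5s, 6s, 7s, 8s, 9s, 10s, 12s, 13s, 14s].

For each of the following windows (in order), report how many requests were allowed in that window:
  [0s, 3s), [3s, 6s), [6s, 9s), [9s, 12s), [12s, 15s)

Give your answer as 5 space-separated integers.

Answer: 3 2 3 2 3

Derivation:
Processing requests:
  req#1 t=0s (window 0): ALLOW
  req#2 t=1s (window 0): ALLOW
  req#3 t=2s (window 0): ALLOW
  req#4 t=4s (window 1): ALLOW
  req#5 t=5s (window 1): ALLOW
  req#6 t=6s (window 2): ALLOW
  req#7 t=7s (window 2): ALLOW
  req#8 t=8s (window 2): ALLOW
  req#9 t=9s (window 3): ALLOW
  req#10 t=10s (window 3): ALLOW
  req#11 t=12s (window 4): ALLOW
  req#12 t=13s (window 4): ALLOW
  req#13 t=14s (window 4): ALLOW

Allowed counts by window: 3 2 3 2 3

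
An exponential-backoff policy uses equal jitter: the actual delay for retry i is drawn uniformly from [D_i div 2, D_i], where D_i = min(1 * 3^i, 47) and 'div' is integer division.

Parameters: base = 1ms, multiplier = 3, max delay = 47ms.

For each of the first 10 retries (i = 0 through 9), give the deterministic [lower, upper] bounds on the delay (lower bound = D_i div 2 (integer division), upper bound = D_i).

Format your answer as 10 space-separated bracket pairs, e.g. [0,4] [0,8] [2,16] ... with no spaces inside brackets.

Answer: [0,1] [1,3] [4,9] [13,27] [23,47] [23,47] [23,47] [23,47] [23,47] [23,47]

Derivation:
Computing bounds per retry:
  i=0: D_i=min(1*3^0,47)=1, bounds=[0,1]
  i=1: D_i=min(1*3^1,47)=3, bounds=[1,3]
  i=2: D_i=min(1*3^2,47)=9, bounds=[4,9]
  i=3: D_i=min(1*3^3,47)=27, bounds=[13,27]
  i=4: D_i=min(1*3^4,47)=47, bounds=[23,47]
  i=5: D_i=min(1*3^5,47)=47, bounds=[23,47]
  i=6: D_i=min(1*3^6,47)=47, bounds=[23,47]
  i=7: D_i=min(1*3^7,47)=47, bounds=[23,47]
  i=8: D_i=min(1*3^8,47)=47, bounds=[23,47]
  i=9: D_i=min(1*3^9,47)=47, bounds=[23,47]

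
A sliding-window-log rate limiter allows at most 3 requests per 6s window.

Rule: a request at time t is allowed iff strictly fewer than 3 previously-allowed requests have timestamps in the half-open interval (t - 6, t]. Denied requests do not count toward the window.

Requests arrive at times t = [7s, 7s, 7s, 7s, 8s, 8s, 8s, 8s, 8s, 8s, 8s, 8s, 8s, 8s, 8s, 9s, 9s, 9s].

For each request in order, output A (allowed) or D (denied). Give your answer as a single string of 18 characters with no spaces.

Answer: AAADDDDDDDDDDDDDDD

Derivation:
Tracking allowed requests in the window:
  req#1 t=7s: ALLOW
  req#2 t=7s: ALLOW
  req#3 t=7s: ALLOW
  req#4 t=7s: DENY
  req#5 t=8s: DENY
  req#6 t=8s: DENY
  req#7 t=8s: DENY
  req#8 t=8s: DENY
  req#9 t=8s: DENY
  req#10 t=8s: DENY
  req#11 t=8s: DENY
  req#12 t=8s: DENY
  req#13 t=8s: DENY
  req#14 t=8s: DENY
  req#15 t=8s: DENY
  req#16 t=9s: DENY
  req#17 t=9s: DENY
  req#18 t=9s: DENY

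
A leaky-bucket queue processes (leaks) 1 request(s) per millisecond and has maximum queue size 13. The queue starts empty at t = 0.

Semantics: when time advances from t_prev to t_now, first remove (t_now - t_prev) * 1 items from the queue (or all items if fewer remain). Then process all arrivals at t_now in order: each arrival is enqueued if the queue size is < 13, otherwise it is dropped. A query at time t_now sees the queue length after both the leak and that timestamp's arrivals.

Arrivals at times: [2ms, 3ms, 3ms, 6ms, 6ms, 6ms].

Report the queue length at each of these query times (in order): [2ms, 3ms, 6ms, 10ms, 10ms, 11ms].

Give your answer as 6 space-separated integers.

Queue lengths at query times:
  query t=2ms: backlog = 1
  query t=3ms: backlog = 2
  query t=6ms: backlog = 3
  query t=10ms: backlog = 0
  query t=10ms: backlog = 0
  query t=11ms: backlog = 0

Answer: 1 2 3 0 0 0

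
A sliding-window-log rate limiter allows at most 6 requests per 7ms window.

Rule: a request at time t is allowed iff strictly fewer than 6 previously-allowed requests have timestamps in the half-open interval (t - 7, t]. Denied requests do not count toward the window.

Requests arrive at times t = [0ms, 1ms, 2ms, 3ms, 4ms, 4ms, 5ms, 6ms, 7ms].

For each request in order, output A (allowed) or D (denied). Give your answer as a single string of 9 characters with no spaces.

Answer: AAAAAADDA

Derivation:
Tracking allowed requests in the window:
  req#1 t=0ms: ALLOW
  req#2 t=1ms: ALLOW
  req#3 t=2ms: ALLOW
  req#4 t=3ms: ALLOW
  req#5 t=4ms: ALLOW
  req#6 t=4ms: ALLOW
  req#7 t=5ms: DENY
  req#8 t=6ms: DENY
  req#9 t=7ms: ALLOW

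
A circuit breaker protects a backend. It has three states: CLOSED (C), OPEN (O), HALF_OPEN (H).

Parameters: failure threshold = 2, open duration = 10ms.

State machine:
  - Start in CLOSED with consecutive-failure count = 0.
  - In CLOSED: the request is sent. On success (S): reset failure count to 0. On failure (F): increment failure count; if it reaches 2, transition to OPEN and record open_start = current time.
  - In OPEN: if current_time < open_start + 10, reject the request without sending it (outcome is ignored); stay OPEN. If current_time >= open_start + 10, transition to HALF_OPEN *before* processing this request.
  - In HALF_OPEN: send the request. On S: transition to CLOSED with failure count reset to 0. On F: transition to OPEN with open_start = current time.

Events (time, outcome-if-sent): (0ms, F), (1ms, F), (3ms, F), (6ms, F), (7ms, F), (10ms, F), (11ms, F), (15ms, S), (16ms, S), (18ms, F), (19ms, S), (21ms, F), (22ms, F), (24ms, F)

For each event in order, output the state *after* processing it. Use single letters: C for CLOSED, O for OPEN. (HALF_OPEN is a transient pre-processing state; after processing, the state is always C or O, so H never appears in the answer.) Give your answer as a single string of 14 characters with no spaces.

State after each event:
  event#1 t=0ms outcome=F: state=CLOSED
  event#2 t=1ms outcome=F: state=OPEN
  event#3 t=3ms outcome=F: state=OPEN
  event#4 t=6ms outcome=F: state=OPEN
  event#5 t=7ms outcome=F: state=OPEN
  event#6 t=10ms outcome=F: state=OPEN
  event#7 t=11ms outcome=F: state=OPEN
  event#8 t=15ms outcome=S: state=OPEN
  event#9 t=16ms outcome=S: state=OPEN
  event#10 t=18ms outcome=F: state=OPEN
  event#11 t=19ms outcome=S: state=OPEN
  event#12 t=21ms outcome=F: state=OPEN
  event#13 t=22ms outcome=F: state=OPEN
  event#14 t=24ms outcome=F: state=OPEN

Answer: COOOOOOOOOOOOO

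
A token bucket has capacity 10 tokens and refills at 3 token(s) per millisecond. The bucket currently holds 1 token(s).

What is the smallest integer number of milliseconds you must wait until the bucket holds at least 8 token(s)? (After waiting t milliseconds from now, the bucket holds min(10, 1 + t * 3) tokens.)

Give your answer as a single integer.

Need 1 + t * 3 >= 8, so t >= 7/3.
Smallest integer t = ceil(7/3) = 3.

Answer: 3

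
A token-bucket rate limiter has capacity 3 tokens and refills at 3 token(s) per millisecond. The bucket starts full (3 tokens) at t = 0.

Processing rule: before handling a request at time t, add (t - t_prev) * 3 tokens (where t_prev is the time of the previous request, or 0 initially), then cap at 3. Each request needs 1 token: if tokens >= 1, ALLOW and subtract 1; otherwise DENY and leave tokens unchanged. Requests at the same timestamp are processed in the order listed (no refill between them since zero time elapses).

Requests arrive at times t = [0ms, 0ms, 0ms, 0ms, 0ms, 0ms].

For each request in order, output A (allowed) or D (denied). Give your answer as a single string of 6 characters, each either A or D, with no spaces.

Answer: AAADDD

Derivation:
Simulating step by step:
  req#1 t=0ms: ALLOW
  req#2 t=0ms: ALLOW
  req#3 t=0ms: ALLOW
  req#4 t=0ms: DENY
  req#5 t=0ms: DENY
  req#6 t=0ms: DENY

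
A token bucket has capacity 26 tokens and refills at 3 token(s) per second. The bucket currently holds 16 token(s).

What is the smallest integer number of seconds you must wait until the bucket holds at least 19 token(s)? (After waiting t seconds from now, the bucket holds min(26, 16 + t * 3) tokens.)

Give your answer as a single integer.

Answer: 1

Derivation:
Need 16 + t * 3 >= 19, so t >= 3/3.
Smallest integer t = ceil(3/3) = 1.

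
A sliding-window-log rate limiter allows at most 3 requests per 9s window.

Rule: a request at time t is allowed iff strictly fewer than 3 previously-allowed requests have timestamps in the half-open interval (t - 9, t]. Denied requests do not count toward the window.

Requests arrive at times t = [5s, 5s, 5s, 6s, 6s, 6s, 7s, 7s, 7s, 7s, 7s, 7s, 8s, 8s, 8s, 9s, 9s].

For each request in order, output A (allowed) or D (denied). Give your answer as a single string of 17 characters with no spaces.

Answer: AAADDDDDDDDDDDDDD

Derivation:
Tracking allowed requests in the window:
  req#1 t=5s: ALLOW
  req#2 t=5s: ALLOW
  req#3 t=5s: ALLOW
  req#4 t=6s: DENY
  req#5 t=6s: DENY
  req#6 t=6s: DENY
  req#7 t=7s: DENY
  req#8 t=7s: DENY
  req#9 t=7s: DENY
  req#10 t=7s: DENY
  req#11 t=7s: DENY
  req#12 t=7s: DENY
  req#13 t=8s: DENY
  req#14 t=8s: DENY
  req#15 t=8s: DENY
  req#16 t=9s: DENY
  req#17 t=9s: DENY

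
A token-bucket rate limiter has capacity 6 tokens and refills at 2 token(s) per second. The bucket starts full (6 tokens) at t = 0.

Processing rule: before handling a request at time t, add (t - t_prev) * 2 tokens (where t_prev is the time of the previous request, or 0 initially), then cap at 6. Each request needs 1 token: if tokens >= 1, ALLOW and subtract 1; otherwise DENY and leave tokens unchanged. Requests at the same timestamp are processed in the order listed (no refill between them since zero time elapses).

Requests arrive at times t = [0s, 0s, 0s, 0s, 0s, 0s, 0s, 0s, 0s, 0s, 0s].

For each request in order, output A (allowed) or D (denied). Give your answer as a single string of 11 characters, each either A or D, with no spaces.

Simulating step by step:
  req#1 t=0s: ALLOW
  req#2 t=0s: ALLOW
  req#3 t=0s: ALLOW
  req#4 t=0s: ALLOW
  req#5 t=0s: ALLOW
  req#6 t=0s: ALLOW
  req#7 t=0s: DENY
  req#8 t=0s: DENY
  req#9 t=0s: DENY
  req#10 t=0s: DENY
  req#11 t=0s: DENY

Answer: AAAAAADDDDD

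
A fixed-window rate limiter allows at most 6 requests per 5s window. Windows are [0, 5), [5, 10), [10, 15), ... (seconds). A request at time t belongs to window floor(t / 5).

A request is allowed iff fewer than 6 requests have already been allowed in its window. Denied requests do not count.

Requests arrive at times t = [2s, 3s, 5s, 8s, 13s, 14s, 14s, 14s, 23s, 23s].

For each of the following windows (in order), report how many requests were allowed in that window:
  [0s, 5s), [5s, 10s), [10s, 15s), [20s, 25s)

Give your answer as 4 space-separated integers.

Answer: 2 2 4 2

Derivation:
Processing requests:
  req#1 t=2s (window 0): ALLOW
  req#2 t=3s (window 0): ALLOW
  req#3 t=5s (window 1): ALLOW
  req#4 t=8s (window 1): ALLOW
  req#5 t=13s (window 2): ALLOW
  req#6 t=14s (window 2): ALLOW
  req#7 t=14s (window 2): ALLOW
  req#8 t=14s (window 2): ALLOW
  req#9 t=23s (window 4): ALLOW
  req#10 t=23s (window 4): ALLOW

Allowed counts by window: 2 2 4 2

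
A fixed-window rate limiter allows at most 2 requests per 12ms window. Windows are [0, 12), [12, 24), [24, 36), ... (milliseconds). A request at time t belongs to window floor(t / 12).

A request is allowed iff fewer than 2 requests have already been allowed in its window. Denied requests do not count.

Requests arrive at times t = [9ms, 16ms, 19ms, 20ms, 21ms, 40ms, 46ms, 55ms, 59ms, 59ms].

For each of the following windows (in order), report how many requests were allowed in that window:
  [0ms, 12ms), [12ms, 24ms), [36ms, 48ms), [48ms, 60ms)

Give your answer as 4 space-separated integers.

Processing requests:
  req#1 t=9ms (window 0): ALLOW
  req#2 t=16ms (window 1): ALLOW
  req#3 t=19ms (window 1): ALLOW
  req#4 t=20ms (window 1): DENY
  req#5 t=21ms (window 1): DENY
  req#6 t=40ms (window 3): ALLOW
  req#7 t=46ms (window 3): ALLOW
  req#8 t=55ms (window 4): ALLOW
  req#9 t=59ms (window 4): ALLOW
  req#10 t=59ms (window 4): DENY

Allowed counts by window: 1 2 2 2

Answer: 1 2 2 2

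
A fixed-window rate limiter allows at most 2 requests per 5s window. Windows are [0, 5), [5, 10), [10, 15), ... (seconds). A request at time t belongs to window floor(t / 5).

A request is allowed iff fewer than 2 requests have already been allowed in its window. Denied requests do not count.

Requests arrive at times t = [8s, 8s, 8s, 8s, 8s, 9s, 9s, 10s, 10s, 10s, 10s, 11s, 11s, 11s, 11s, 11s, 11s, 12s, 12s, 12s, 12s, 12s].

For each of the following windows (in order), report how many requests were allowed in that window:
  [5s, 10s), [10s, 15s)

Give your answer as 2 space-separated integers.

Processing requests:
  req#1 t=8s (window 1): ALLOW
  req#2 t=8s (window 1): ALLOW
  req#3 t=8s (window 1): DENY
  req#4 t=8s (window 1): DENY
  req#5 t=8s (window 1): DENY
  req#6 t=9s (window 1): DENY
  req#7 t=9s (window 1): DENY
  req#8 t=10s (window 2): ALLOW
  req#9 t=10s (window 2): ALLOW
  req#10 t=10s (window 2): DENY
  req#11 t=10s (window 2): DENY
  req#12 t=11s (window 2): DENY
  req#13 t=11s (window 2): DENY
  req#14 t=11s (window 2): DENY
  req#15 t=11s (window 2): DENY
  req#16 t=11s (window 2): DENY
  req#17 t=11s (window 2): DENY
  req#18 t=12s (window 2): DENY
  req#19 t=12s (window 2): DENY
  req#20 t=12s (window 2): DENY
  req#21 t=12s (window 2): DENY
  req#22 t=12s (window 2): DENY

Allowed counts by window: 2 2

Answer: 2 2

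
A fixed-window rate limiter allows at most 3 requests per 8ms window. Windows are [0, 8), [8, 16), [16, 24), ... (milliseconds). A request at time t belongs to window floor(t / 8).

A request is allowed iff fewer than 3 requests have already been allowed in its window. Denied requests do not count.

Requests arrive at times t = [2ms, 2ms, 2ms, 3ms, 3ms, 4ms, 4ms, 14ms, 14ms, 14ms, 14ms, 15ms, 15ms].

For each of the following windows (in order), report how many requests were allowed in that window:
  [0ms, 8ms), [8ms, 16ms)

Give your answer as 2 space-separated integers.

Answer: 3 3

Derivation:
Processing requests:
  req#1 t=2ms (window 0): ALLOW
  req#2 t=2ms (window 0): ALLOW
  req#3 t=2ms (window 0): ALLOW
  req#4 t=3ms (window 0): DENY
  req#5 t=3ms (window 0): DENY
  req#6 t=4ms (window 0): DENY
  req#7 t=4ms (window 0): DENY
  req#8 t=14ms (window 1): ALLOW
  req#9 t=14ms (window 1): ALLOW
  req#10 t=14ms (window 1): ALLOW
  req#11 t=14ms (window 1): DENY
  req#12 t=15ms (window 1): DENY
  req#13 t=15ms (window 1): DENY

Allowed counts by window: 3 3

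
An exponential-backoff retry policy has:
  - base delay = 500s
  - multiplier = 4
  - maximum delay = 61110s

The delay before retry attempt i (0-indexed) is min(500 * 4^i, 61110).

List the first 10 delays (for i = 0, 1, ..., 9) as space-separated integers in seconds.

Answer: 500 2000 8000 32000 61110 61110 61110 61110 61110 61110

Derivation:
Computing each delay:
  i=0: min(500*4^0, 61110) = 500
  i=1: min(500*4^1, 61110) = 2000
  i=2: min(500*4^2, 61110) = 8000
  i=3: min(500*4^3, 61110) = 32000
  i=4: min(500*4^4, 61110) = 61110
  i=5: min(500*4^5, 61110) = 61110
  i=6: min(500*4^6, 61110) = 61110
  i=7: min(500*4^7, 61110) = 61110
  i=8: min(500*4^8, 61110) = 61110
  i=9: min(500*4^9, 61110) = 61110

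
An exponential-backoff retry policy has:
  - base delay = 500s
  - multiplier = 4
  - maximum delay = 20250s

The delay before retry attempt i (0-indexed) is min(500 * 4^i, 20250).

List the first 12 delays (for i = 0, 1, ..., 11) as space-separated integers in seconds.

Answer: 500 2000 8000 20250 20250 20250 20250 20250 20250 20250 20250 20250

Derivation:
Computing each delay:
  i=0: min(500*4^0, 20250) = 500
  i=1: min(500*4^1, 20250) = 2000
  i=2: min(500*4^2, 20250) = 8000
  i=3: min(500*4^3, 20250) = 20250
  i=4: min(500*4^4, 20250) = 20250
  i=5: min(500*4^5, 20250) = 20250
  i=6: min(500*4^6, 20250) = 20250
  i=7: min(500*4^7, 20250) = 20250
  i=8: min(500*4^8, 20250) = 20250
  i=9: min(500*4^9, 20250) = 20250
  i=10: min(500*4^10, 20250) = 20250
  i=11: min(500*4^11, 20250) = 20250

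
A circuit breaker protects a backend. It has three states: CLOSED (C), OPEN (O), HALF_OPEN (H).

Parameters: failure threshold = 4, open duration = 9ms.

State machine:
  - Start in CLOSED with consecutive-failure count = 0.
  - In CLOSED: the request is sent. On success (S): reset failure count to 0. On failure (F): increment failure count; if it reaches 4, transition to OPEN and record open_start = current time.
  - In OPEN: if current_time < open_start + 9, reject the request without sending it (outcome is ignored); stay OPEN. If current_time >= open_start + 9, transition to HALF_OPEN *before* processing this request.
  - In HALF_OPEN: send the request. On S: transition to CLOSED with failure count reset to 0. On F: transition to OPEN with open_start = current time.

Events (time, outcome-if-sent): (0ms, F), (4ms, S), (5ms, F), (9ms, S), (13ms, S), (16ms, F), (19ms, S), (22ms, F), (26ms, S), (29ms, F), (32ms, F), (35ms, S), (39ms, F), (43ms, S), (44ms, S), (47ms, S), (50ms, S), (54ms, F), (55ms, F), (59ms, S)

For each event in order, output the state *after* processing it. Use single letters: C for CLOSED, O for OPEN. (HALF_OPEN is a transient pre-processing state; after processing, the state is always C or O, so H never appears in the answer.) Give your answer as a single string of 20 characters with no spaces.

Answer: CCCCCCCCCCCCCCCCCCCC

Derivation:
State after each event:
  event#1 t=0ms outcome=F: state=CLOSED
  event#2 t=4ms outcome=S: state=CLOSED
  event#3 t=5ms outcome=F: state=CLOSED
  event#4 t=9ms outcome=S: state=CLOSED
  event#5 t=13ms outcome=S: state=CLOSED
  event#6 t=16ms outcome=F: state=CLOSED
  event#7 t=19ms outcome=S: state=CLOSED
  event#8 t=22ms outcome=F: state=CLOSED
  event#9 t=26ms outcome=S: state=CLOSED
  event#10 t=29ms outcome=F: state=CLOSED
  event#11 t=32ms outcome=F: state=CLOSED
  event#12 t=35ms outcome=S: state=CLOSED
  event#13 t=39ms outcome=F: state=CLOSED
  event#14 t=43ms outcome=S: state=CLOSED
  event#15 t=44ms outcome=S: state=CLOSED
  event#16 t=47ms outcome=S: state=CLOSED
  event#17 t=50ms outcome=S: state=CLOSED
  event#18 t=54ms outcome=F: state=CLOSED
  event#19 t=55ms outcome=F: state=CLOSED
  event#20 t=59ms outcome=S: state=CLOSED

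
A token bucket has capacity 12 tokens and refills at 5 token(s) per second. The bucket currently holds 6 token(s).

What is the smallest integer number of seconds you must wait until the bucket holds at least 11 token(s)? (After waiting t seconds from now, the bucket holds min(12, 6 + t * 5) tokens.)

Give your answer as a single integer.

Answer: 1

Derivation:
Need 6 + t * 5 >= 11, so t >= 5/5.
Smallest integer t = ceil(5/5) = 1.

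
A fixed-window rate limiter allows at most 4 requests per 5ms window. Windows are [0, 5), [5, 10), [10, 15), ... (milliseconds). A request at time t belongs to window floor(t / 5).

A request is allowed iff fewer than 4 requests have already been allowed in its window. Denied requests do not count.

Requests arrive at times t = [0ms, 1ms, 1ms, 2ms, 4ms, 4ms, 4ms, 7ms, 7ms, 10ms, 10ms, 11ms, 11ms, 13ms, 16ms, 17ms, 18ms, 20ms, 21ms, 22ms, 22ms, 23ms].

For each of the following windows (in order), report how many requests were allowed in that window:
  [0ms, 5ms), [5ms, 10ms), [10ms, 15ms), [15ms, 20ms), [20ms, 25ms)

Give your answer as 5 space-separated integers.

Answer: 4 2 4 3 4

Derivation:
Processing requests:
  req#1 t=0ms (window 0): ALLOW
  req#2 t=1ms (window 0): ALLOW
  req#3 t=1ms (window 0): ALLOW
  req#4 t=2ms (window 0): ALLOW
  req#5 t=4ms (window 0): DENY
  req#6 t=4ms (window 0): DENY
  req#7 t=4ms (window 0): DENY
  req#8 t=7ms (window 1): ALLOW
  req#9 t=7ms (window 1): ALLOW
  req#10 t=10ms (window 2): ALLOW
  req#11 t=10ms (window 2): ALLOW
  req#12 t=11ms (window 2): ALLOW
  req#13 t=11ms (window 2): ALLOW
  req#14 t=13ms (window 2): DENY
  req#15 t=16ms (window 3): ALLOW
  req#16 t=17ms (window 3): ALLOW
  req#17 t=18ms (window 3): ALLOW
  req#18 t=20ms (window 4): ALLOW
  req#19 t=21ms (window 4): ALLOW
  req#20 t=22ms (window 4): ALLOW
  req#21 t=22ms (window 4): ALLOW
  req#22 t=23ms (window 4): DENY

Allowed counts by window: 4 2 4 3 4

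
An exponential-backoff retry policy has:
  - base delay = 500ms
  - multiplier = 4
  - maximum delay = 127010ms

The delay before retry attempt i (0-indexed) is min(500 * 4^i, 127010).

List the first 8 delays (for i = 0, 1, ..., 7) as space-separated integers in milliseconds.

Computing each delay:
  i=0: min(500*4^0, 127010) = 500
  i=1: min(500*4^1, 127010) = 2000
  i=2: min(500*4^2, 127010) = 8000
  i=3: min(500*4^3, 127010) = 32000
  i=4: min(500*4^4, 127010) = 127010
  i=5: min(500*4^5, 127010) = 127010
  i=6: min(500*4^6, 127010) = 127010
  i=7: min(500*4^7, 127010) = 127010

Answer: 500 2000 8000 32000 127010 127010 127010 127010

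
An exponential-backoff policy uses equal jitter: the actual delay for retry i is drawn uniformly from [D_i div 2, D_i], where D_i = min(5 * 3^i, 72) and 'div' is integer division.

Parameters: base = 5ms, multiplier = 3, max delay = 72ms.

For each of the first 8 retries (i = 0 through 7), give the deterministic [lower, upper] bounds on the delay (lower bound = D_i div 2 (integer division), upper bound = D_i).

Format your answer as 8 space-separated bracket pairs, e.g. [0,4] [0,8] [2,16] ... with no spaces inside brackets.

Answer: [2,5] [7,15] [22,45] [36,72] [36,72] [36,72] [36,72] [36,72]

Derivation:
Computing bounds per retry:
  i=0: D_i=min(5*3^0,72)=5, bounds=[2,5]
  i=1: D_i=min(5*3^1,72)=15, bounds=[7,15]
  i=2: D_i=min(5*3^2,72)=45, bounds=[22,45]
  i=3: D_i=min(5*3^3,72)=72, bounds=[36,72]
  i=4: D_i=min(5*3^4,72)=72, bounds=[36,72]
  i=5: D_i=min(5*3^5,72)=72, bounds=[36,72]
  i=6: D_i=min(5*3^6,72)=72, bounds=[36,72]
  i=7: D_i=min(5*3^7,72)=72, bounds=[36,72]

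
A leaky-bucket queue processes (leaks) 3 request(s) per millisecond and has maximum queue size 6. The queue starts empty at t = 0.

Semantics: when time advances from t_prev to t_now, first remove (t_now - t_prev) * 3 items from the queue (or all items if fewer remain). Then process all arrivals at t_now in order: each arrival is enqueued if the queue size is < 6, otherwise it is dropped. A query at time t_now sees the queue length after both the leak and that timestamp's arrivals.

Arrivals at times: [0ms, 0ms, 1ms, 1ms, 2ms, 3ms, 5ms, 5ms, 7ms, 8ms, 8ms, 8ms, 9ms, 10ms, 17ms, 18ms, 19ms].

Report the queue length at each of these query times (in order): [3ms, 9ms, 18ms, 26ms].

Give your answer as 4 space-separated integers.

Answer: 1 1 1 0

Derivation:
Queue lengths at query times:
  query t=3ms: backlog = 1
  query t=9ms: backlog = 1
  query t=18ms: backlog = 1
  query t=26ms: backlog = 0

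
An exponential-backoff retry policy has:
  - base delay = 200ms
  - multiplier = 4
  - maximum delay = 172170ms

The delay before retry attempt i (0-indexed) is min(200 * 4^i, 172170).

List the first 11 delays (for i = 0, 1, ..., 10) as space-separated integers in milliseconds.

Answer: 200 800 3200 12800 51200 172170 172170 172170 172170 172170 172170

Derivation:
Computing each delay:
  i=0: min(200*4^0, 172170) = 200
  i=1: min(200*4^1, 172170) = 800
  i=2: min(200*4^2, 172170) = 3200
  i=3: min(200*4^3, 172170) = 12800
  i=4: min(200*4^4, 172170) = 51200
  i=5: min(200*4^5, 172170) = 172170
  i=6: min(200*4^6, 172170) = 172170
  i=7: min(200*4^7, 172170) = 172170
  i=8: min(200*4^8, 172170) = 172170
  i=9: min(200*4^9, 172170) = 172170
  i=10: min(200*4^10, 172170) = 172170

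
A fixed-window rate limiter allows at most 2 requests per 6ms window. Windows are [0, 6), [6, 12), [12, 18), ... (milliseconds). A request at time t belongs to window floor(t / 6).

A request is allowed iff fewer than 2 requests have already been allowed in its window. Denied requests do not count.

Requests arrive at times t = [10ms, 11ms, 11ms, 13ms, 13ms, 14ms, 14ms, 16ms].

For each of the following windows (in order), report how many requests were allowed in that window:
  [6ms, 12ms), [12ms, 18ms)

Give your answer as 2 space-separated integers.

Answer: 2 2

Derivation:
Processing requests:
  req#1 t=10ms (window 1): ALLOW
  req#2 t=11ms (window 1): ALLOW
  req#3 t=11ms (window 1): DENY
  req#4 t=13ms (window 2): ALLOW
  req#5 t=13ms (window 2): ALLOW
  req#6 t=14ms (window 2): DENY
  req#7 t=14ms (window 2): DENY
  req#8 t=16ms (window 2): DENY

Allowed counts by window: 2 2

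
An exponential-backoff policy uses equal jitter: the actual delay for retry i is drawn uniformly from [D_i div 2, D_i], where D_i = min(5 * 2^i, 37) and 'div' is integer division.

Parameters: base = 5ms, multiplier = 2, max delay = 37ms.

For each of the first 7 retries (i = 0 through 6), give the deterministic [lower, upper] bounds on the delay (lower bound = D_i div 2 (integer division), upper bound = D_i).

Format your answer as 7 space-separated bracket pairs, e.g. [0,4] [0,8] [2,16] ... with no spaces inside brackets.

Answer: [2,5] [5,10] [10,20] [18,37] [18,37] [18,37] [18,37]

Derivation:
Computing bounds per retry:
  i=0: D_i=min(5*2^0,37)=5, bounds=[2,5]
  i=1: D_i=min(5*2^1,37)=10, bounds=[5,10]
  i=2: D_i=min(5*2^2,37)=20, bounds=[10,20]
  i=3: D_i=min(5*2^3,37)=37, bounds=[18,37]
  i=4: D_i=min(5*2^4,37)=37, bounds=[18,37]
  i=5: D_i=min(5*2^5,37)=37, bounds=[18,37]
  i=6: D_i=min(5*2^6,37)=37, bounds=[18,37]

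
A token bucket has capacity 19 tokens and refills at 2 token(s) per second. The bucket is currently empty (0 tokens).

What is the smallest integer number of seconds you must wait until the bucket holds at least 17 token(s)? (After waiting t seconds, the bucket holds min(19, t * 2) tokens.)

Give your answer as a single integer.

Answer: 9

Derivation:
Need t * 2 >= 17, so t >= 17/2.
Smallest integer t = ceil(17/2) = 9.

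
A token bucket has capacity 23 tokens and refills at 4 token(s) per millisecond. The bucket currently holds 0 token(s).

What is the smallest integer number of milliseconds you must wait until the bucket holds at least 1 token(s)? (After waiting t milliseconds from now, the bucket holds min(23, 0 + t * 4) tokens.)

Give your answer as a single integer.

Need 0 + t * 4 >= 1, so t >= 1/4.
Smallest integer t = ceil(1/4) = 1.

Answer: 1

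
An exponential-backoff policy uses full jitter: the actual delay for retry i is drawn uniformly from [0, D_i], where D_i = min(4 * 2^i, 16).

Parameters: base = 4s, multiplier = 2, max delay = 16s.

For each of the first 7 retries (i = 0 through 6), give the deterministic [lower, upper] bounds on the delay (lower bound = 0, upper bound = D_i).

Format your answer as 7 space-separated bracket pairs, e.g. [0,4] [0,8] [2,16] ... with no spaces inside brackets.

Answer: [0,4] [0,8] [0,16] [0,16] [0,16] [0,16] [0,16]

Derivation:
Computing bounds per retry:
  i=0: D_i=min(4*2^0,16)=4, bounds=[0,4]
  i=1: D_i=min(4*2^1,16)=8, bounds=[0,8]
  i=2: D_i=min(4*2^2,16)=16, bounds=[0,16]
  i=3: D_i=min(4*2^3,16)=16, bounds=[0,16]
  i=4: D_i=min(4*2^4,16)=16, bounds=[0,16]
  i=5: D_i=min(4*2^5,16)=16, bounds=[0,16]
  i=6: D_i=min(4*2^6,16)=16, bounds=[0,16]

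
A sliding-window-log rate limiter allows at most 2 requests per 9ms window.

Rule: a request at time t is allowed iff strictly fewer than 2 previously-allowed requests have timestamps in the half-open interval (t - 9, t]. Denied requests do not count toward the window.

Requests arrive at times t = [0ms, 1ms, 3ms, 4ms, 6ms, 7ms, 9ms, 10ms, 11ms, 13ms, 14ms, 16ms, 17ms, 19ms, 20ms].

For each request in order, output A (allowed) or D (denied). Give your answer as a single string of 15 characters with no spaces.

Answer: AADDDDAADDDDDAA

Derivation:
Tracking allowed requests in the window:
  req#1 t=0ms: ALLOW
  req#2 t=1ms: ALLOW
  req#3 t=3ms: DENY
  req#4 t=4ms: DENY
  req#5 t=6ms: DENY
  req#6 t=7ms: DENY
  req#7 t=9ms: ALLOW
  req#8 t=10ms: ALLOW
  req#9 t=11ms: DENY
  req#10 t=13ms: DENY
  req#11 t=14ms: DENY
  req#12 t=16ms: DENY
  req#13 t=17ms: DENY
  req#14 t=19ms: ALLOW
  req#15 t=20ms: ALLOW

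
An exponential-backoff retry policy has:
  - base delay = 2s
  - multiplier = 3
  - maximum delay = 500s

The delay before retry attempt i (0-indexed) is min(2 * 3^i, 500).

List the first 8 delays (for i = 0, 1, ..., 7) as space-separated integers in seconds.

Computing each delay:
  i=0: min(2*3^0, 500) = 2
  i=1: min(2*3^1, 500) = 6
  i=2: min(2*3^2, 500) = 18
  i=3: min(2*3^3, 500) = 54
  i=4: min(2*3^4, 500) = 162
  i=5: min(2*3^5, 500) = 486
  i=6: min(2*3^6, 500) = 500
  i=7: min(2*3^7, 500) = 500

Answer: 2 6 18 54 162 486 500 500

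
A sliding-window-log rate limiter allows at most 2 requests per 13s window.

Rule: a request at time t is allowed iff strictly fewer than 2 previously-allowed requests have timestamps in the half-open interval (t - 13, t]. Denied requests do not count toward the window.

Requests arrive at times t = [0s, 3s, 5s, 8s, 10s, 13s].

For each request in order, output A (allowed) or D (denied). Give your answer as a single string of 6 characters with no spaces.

Tracking allowed requests in the window:
  req#1 t=0s: ALLOW
  req#2 t=3s: ALLOW
  req#3 t=5s: DENY
  req#4 t=8s: DENY
  req#5 t=10s: DENY
  req#6 t=13s: ALLOW

Answer: AADDDA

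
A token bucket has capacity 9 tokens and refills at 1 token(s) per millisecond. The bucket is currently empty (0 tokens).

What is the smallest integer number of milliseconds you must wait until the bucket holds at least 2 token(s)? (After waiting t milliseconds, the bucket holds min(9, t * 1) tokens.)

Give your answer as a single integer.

Need t * 1 >= 2, so t >= 2/1.
Smallest integer t = ceil(2/1) = 2.

Answer: 2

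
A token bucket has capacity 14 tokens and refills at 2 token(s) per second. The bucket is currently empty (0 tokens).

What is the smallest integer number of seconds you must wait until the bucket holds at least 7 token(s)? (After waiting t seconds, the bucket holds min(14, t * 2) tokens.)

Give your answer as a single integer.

Need t * 2 >= 7, so t >= 7/2.
Smallest integer t = ceil(7/2) = 4.

Answer: 4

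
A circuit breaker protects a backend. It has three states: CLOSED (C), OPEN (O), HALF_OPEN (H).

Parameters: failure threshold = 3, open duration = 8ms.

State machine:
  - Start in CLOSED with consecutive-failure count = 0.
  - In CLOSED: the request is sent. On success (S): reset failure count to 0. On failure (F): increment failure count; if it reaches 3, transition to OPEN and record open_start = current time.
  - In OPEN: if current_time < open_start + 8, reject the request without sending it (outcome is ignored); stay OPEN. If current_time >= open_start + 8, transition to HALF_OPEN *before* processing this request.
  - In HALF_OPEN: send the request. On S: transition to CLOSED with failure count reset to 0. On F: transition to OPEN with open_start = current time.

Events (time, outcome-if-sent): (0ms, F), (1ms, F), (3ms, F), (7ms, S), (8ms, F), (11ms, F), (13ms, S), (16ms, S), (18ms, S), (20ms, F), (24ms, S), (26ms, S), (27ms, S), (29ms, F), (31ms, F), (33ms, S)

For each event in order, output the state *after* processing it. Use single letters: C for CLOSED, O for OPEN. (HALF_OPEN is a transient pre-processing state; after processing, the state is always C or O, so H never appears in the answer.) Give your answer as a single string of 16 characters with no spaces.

Answer: CCOOOOOOOOOOOOOO

Derivation:
State after each event:
  event#1 t=0ms outcome=F: state=CLOSED
  event#2 t=1ms outcome=F: state=CLOSED
  event#3 t=3ms outcome=F: state=OPEN
  event#4 t=7ms outcome=S: state=OPEN
  event#5 t=8ms outcome=F: state=OPEN
  event#6 t=11ms outcome=F: state=OPEN
  event#7 t=13ms outcome=S: state=OPEN
  event#8 t=16ms outcome=S: state=OPEN
  event#9 t=18ms outcome=S: state=OPEN
  event#10 t=20ms outcome=F: state=OPEN
  event#11 t=24ms outcome=S: state=OPEN
  event#12 t=26ms outcome=S: state=OPEN
  event#13 t=27ms outcome=S: state=OPEN
  event#14 t=29ms outcome=F: state=OPEN
  event#15 t=31ms outcome=F: state=OPEN
  event#16 t=33ms outcome=S: state=OPEN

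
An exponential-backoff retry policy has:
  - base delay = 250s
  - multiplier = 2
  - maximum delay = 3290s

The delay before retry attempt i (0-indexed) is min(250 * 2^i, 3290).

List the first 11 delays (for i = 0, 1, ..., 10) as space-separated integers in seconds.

Answer: 250 500 1000 2000 3290 3290 3290 3290 3290 3290 3290

Derivation:
Computing each delay:
  i=0: min(250*2^0, 3290) = 250
  i=1: min(250*2^1, 3290) = 500
  i=2: min(250*2^2, 3290) = 1000
  i=3: min(250*2^3, 3290) = 2000
  i=4: min(250*2^4, 3290) = 3290
  i=5: min(250*2^5, 3290) = 3290
  i=6: min(250*2^6, 3290) = 3290
  i=7: min(250*2^7, 3290) = 3290
  i=8: min(250*2^8, 3290) = 3290
  i=9: min(250*2^9, 3290) = 3290
  i=10: min(250*2^10, 3290) = 3290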